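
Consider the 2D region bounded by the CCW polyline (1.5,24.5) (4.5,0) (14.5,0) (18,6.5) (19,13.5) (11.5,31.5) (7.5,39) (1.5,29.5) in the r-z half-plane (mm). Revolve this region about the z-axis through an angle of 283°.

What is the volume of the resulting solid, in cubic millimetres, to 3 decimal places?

Volume = 21253.112 mm³

Profile (r,z), 8 vertices: (1.5,24.5) (4.5,0) (14.5,0) (18,6.5) (19,13.5) (11.5,31.5) (7.5,39) (1.5,29.5)
edge 0: (1.5,24.5)→(4.5,0)  cross = 1.5·0 − 4.5·24.5 = -110.2500; (r_i+r_j)·cross = 6·-110.2500 = -661.5000
edge 1: (4.5,0)→(14.5,0)  cross = 4.5·0 − 14.5·0 = 0.0000; (r_i+r_j)·cross = 19·0.0000 = 0.0000
edge 2: (14.5,0)→(18,6.5)  cross = 14.5·6.5 − 18·0 = 94.2500; (r_i+r_j)·cross = 32.5·94.2500 = 3063.1250
edge 3: (18,6.5)→(19,13.5)  cross = 18·13.5 − 19·6.5 = 119.5000; (r_i+r_j)·cross = 37·119.5000 = 4421.5000
edge 4: (19,13.5)→(11.5,31.5)  cross = 19·31.5 − 11.5·13.5 = 443.2500; (r_i+r_j)·cross = 30.5·443.2500 = 13519.1250
edge 5: (11.5,31.5)→(7.5,39)  cross = 11.5·39 − 7.5·31.5 = 212.2500; (r_i+r_j)·cross = 19·212.2500 = 4032.7500
edge 6: (7.5,39)→(1.5,29.5)  cross = 7.5·29.5 − 1.5·39 = 162.7500; (r_i+r_j)·cross = 9·162.7500 = 1464.7500
edge 7: (1.5,29.5)→(1.5,24.5)  cross = 1.5·24.5 − 1.5·29.5 = -7.5000; (r_i+r_j)·cross = 3·-7.5000 = -22.5000
Σcross = 914.2500 → A = |Σcross|/2 = 457.1250 mm²
Σ(r_i+r_j)·cross = 25817.2500 → first moment M = |Σ|/6 = 4302.8750
R_c = M/A = 4302.8750/457.1250 = 9.4129 mm
θ = 283° = 4.939282 rad
V = θ·R_c·A = 4.939282·9.4129·457.1250 = 21253.112 mm³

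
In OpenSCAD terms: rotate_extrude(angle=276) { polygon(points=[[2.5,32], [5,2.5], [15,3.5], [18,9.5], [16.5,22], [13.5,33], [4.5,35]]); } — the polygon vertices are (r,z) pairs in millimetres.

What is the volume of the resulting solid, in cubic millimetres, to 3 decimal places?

Volume = 18447.118 mm³

Profile (r,z), 7 vertices: (2.5,32) (5,2.5) (15,3.5) (18,9.5) (16.5,22) (13.5,33) (4.5,35)
edge 0: (2.5,32)→(5,2.5)  cross = 2.5·2.5 − 5·32 = -153.7500; (r_i+r_j)·cross = 7.5·-153.7500 = -1153.1250
edge 1: (5,2.5)→(15,3.5)  cross = 5·3.5 − 15·2.5 = -20.0000; (r_i+r_j)·cross = 20·-20.0000 = -400.0000
edge 2: (15,3.5)→(18,9.5)  cross = 15·9.5 − 18·3.5 = 79.5000; (r_i+r_j)·cross = 33·79.5000 = 2623.5000
edge 3: (18,9.5)→(16.5,22)  cross = 18·22 − 16.5·9.5 = 239.2500; (r_i+r_j)·cross = 34.5·239.2500 = 8254.1250
edge 4: (16.5,22)→(13.5,33)  cross = 16.5·33 − 13.5·22 = 247.5000; (r_i+r_j)·cross = 30·247.5000 = 7425.0000
edge 5: (13.5,33)→(4.5,35)  cross = 13.5·35 − 4.5·33 = 324.0000; (r_i+r_j)·cross = 18·324.0000 = 5832.0000
edge 6: (4.5,35)→(2.5,32)  cross = 4.5·32 − 2.5·35 = 56.5000; (r_i+r_j)·cross = 7·56.5000 = 395.5000
Σcross = 773.0000 → A = |Σcross|/2 = 386.5000 mm²
Σ(r_i+r_j)·cross = 22977.0000 → first moment M = |Σ|/6 = 3829.5000
R_c = M/A = 3829.5000/386.5000 = 9.9082 mm
θ = 276° = 4.817109 rad
V = θ·R_c·A = 4.817109·9.9082·386.5000 = 18447.118 mm³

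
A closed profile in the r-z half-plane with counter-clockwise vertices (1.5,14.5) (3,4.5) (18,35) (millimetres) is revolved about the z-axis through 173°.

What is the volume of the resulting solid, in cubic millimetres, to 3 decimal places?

Volume = 2216.443 mm³

Profile (r,z), 3 vertices: (1.5,14.5) (3,4.5) (18,35)
edge 0: (1.5,14.5)→(3,4.5)  cross = 1.5·4.5 − 3·14.5 = -36.7500; (r_i+r_j)·cross = 4.5·-36.7500 = -165.3750
edge 1: (3,4.5)→(18,35)  cross = 3·35 − 18·4.5 = 24.0000; (r_i+r_j)·cross = 21·24.0000 = 504.0000
edge 2: (18,35)→(1.5,14.5)  cross = 18·14.5 − 1.5·35 = 208.5000; (r_i+r_j)·cross = 19.5·208.5000 = 4065.7500
Σcross = 195.7500 → A = |Σcross|/2 = 97.8750 mm²
Σ(r_i+r_j)·cross = 4404.3750 → first moment M = |Σ|/6 = 734.0625
R_c = M/A = 734.0625/97.8750 = 7.5000 mm
θ = 173° = 3.019420 rad
V = θ·R_c·A = 3.019420·7.5000·97.8750 = 2216.443 mm³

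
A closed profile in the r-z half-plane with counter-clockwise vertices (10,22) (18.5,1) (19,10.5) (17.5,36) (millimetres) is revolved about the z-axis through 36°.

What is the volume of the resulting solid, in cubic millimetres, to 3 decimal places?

Profile (r,z), 4 vertices: (10,22) (18.5,1) (19,10.5) (17.5,36)
edge 0: (10,22)→(18.5,1)  cross = 10·1 − 18.5·22 = -397.0000; (r_i+r_j)·cross = 28.5·-397.0000 = -11314.5000
edge 1: (18.5,1)→(19,10.5)  cross = 18.5·10.5 − 19·1 = 175.2500; (r_i+r_j)·cross = 37.5·175.2500 = 6571.8750
edge 2: (19,10.5)→(17.5,36)  cross = 19·36 − 17.5·10.5 = 500.2500; (r_i+r_j)·cross = 36.5·500.2500 = 18259.1250
edge 3: (17.5,36)→(10,22)  cross = 17.5·22 − 10·36 = 25.0000; (r_i+r_j)·cross = 27.5·25.0000 = 687.5000
Σcross = 303.5000 → A = |Σcross|/2 = 151.7500 mm²
Σ(r_i+r_j)·cross = 14204.0000 → first moment M = |Σ|/6 = 2367.3333
R_c = M/A = 2367.3333/151.7500 = 15.6002 mm
θ = 36° = 0.628319 rad
V = θ·R_c·A = 0.628319·15.6002·151.7500 = 1487.439 mm³

Volume = 1487.439 mm³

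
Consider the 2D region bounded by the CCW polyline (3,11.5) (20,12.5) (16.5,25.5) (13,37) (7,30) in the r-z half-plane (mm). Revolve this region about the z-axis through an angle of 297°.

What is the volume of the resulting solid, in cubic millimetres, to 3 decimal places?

Volume = 15045.372 mm³

Profile (r,z), 5 vertices: (3,11.5) (20,12.5) (16.5,25.5) (13,37) (7,30)
edge 0: (3,11.5)→(20,12.5)  cross = 3·12.5 − 20·11.5 = -192.5000; (r_i+r_j)·cross = 23·-192.5000 = -4427.5000
edge 1: (20,12.5)→(16.5,25.5)  cross = 20·25.5 − 16.5·12.5 = 303.7500; (r_i+r_j)·cross = 36.5·303.7500 = 11086.8750
edge 2: (16.5,25.5)→(13,37)  cross = 16.5·37 − 13·25.5 = 279.0000; (r_i+r_j)·cross = 29.5·279.0000 = 8230.5000
edge 3: (13,37)→(7,30)  cross = 13·30 − 7·37 = 131.0000; (r_i+r_j)·cross = 20·131.0000 = 2620.0000
edge 4: (7,30)→(3,11.5)  cross = 7·11.5 − 3·30 = -9.5000; (r_i+r_j)·cross = 10·-9.5000 = -95.0000
Σcross = 511.7500 → A = |Σcross|/2 = 255.8750 mm²
Σ(r_i+r_j)·cross = 17414.8750 → first moment M = |Σ|/6 = 2902.4792
R_c = M/A = 2902.4792/255.8750 = 11.3433 mm
θ = 297° = 5.183628 rad
V = θ·R_c·A = 5.183628·11.3433·255.8750 = 15045.372 mm³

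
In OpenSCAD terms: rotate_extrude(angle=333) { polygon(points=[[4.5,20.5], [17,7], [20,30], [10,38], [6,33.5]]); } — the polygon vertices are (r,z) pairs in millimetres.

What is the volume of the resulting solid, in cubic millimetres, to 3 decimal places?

Profile (r,z), 5 vertices: (4.5,20.5) (17,7) (20,30) (10,38) (6,33.5)
edge 0: (4.5,20.5)→(17,7)  cross = 4.5·7 − 17·20.5 = -317.0000; (r_i+r_j)·cross = 21.5·-317.0000 = -6815.5000
edge 1: (17,7)→(20,30)  cross = 17·30 − 20·7 = 370.0000; (r_i+r_j)·cross = 37·370.0000 = 13690.0000
edge 2: (20,30)→(10,38)  cross = 20·38 − 10·30 = 460.0000; (r_i+r_j)·cross = 30·460.0000 = 13800.0000
edge 3: (10,38)→(6,33.5)  cross = 10·33.5 − 6·38 = 107.0000; (r_i+r_j)·cross = 16·107.0000 = 1712.0000
edge 4: (6,33.5)→(4.5,20.5)  cross = 6·20.5 − 4.5·33.5 = -27.7500; (r_i+r_j)·cross = 10.5·-27.7500 = -291.3750
Σcross = 592.2500 → A = |Σcross|/2 = 296.1250 mm²
Σ(r_i+r_j)·cross = 22095.1250 → first moment M = |Σ|/6 = 3682.5208
R_c = M/A = 3682.5208/296.1250 = 12.4357 mm
θ = 333° = 5.811946 rad
V = θ·R_c·A = 5.811946·12.4357·296.1250 = 21402.614 mm³

Volume = 21402.614 mm³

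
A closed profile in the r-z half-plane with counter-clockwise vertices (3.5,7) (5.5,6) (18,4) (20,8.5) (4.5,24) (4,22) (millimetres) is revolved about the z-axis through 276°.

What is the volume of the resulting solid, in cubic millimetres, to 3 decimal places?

Profile (r,z), 6 vertices: (3.5,7) (5.5,6) (18,4) (20,8.5) (4.5,24) (4,22)
edge 0: (3.5,7)→(5.5,6)  cross = 3.5·6 − 5.5·7 = -17.5000; (r_i+r_j)·cross = 9·-17.5000 = -157.5000
edge 1: (5.5,6)→(18,4)  cross = 5.5·4 − 18·6 = -86.0000; (r_i+r_j)·cross = 23.5·-86.0000 = -2021.0000
edge 2: (18,4)→(20,8.5)  cross = 18·8.5 − 20·4 = 73.0000; (r_i+r_j)·cross = 38·73.0000 = 2774.0000
edge 3: (20,8.5)→(4.5,24)  cross = 20·24 − 4.5·8.5 = 441.7500; (r_i+r_j)·cross = 24.5·441.7500 = 10822.8750
edge 4: (4.5,24)→(4,22)  cross = 4.5·22 − 4·24 = 3.0000; (r_i+r_j)·cross = 8.5·3.0000 = 25.5000
edge 5: (4,22)→(3.5,7)  cross = 4·7 − 3.5·22 = -49.0000; (r_i+r_j)·cross = 7.5·-49.0000 = -367.5000
Σcross = 365.2500 → A = |Σcross|/2 = 182.6250 mm²
Σ(r_i+r_j)·cross = 11076.3750 → first moment M = |Σ|/6 = 1846.0625
R_c = M/A = 1846.0625/182.6250 = 10.1085 mm
θ = 276° = 4.817109 rad
V = θ·R_c·A = 4.817109·10.1085·182.6250 = 8892.684 mm³

Volume = 8892.684 mm³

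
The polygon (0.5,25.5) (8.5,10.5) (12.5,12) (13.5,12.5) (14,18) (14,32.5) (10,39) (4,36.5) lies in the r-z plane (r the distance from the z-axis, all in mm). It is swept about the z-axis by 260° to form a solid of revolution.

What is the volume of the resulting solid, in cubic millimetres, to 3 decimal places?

Profile (r,z), 8 vertices: (0.5,25.5) (8.5,10.5) (12.5,12) (13.5,12.5) (14,18) (14,32.5) (10,39) (4,36.5)
edge 0: (0.5,25.5)→(8.5,10.5)  cross = 0.5·10.5 − 8.5·25.5 = -211.5000; (r_i+r_j)·cross = 9·-211.5000 = -1903.5000
edge 1: (8.5,10.5)→(12.5,12)  cross = 8.5·12 − 12.5·10.5 = -29.2500; (r_i+r_j)·cross = 21·-29.2500 = -614.2500
edge 2: (12.5,12)→(13.5,12.5)  cross = 12.5·12.5 − 13.5·12 = -5.7500; (r_i+r_j)·cross = 26·-5.7500 = -149.5000
edge 3: (13.5,12.5)→(14,18)  cross = 13.5·18 − 14·12.5 = 68.0000; (r_i+r_j)·cross = 27.5·68.0000 = 1870.0000
edge 4: (14,18)→(14,32.5)  cross = 14·32.5 − 14·18 = 203.0000; (r_i+r_j)·cross = 28·203.0000 = 5684.0000
edge 5: (14,32.5)→(10,39)  cross = 14·39 − 10·32.5 = 221.0000; (r_i+r_j)·cross = 24·221.0000 = 5304.0000
edge 6: (10,39)→(4,36.5)  cross = 10·36.5 − 4·39 = 209.0000; (r_i+r_j)·cross = 14·209.0000 = 2926.0000
edge 7: (4,36.5)→(0.5,25.5)  cross = 4·25.5 − 0.5·36.5 = 83.7500; (r_i+r_j)·cross = 4.5·83.7500 = 376.8750
Σcross = 538.2500 → A = |Σcross|/2 = 269.1250 mm²
Σ(r_i+r_j)·cross = 13493.6250 → first moment M = |Σ|/6 = 2248.9375
R_c = M/A = 2248.9375/269.1250 = 8.3565 mm
θ = 260° = 4.537856 rad
V = θ·R_c·A = 4.537856·8.3565·269.1250 = 10205.355 mm³

Volume = 10205.355 mm³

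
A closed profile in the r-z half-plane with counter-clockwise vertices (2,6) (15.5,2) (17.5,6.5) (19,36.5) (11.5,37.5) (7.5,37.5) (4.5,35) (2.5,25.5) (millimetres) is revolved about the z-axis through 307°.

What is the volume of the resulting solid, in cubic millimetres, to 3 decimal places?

Profile (r,z), 8 vertices: (2,6) (15.5,2) (17.5,6.5) (19,36.5) (11.5,37.5) (7.5,37.5) (4.5,35) (2.5,25.5)
edge 0: (2,6)→(15.5,2)  cross = 2·2 − 15.5·6 = -89.0000; (r_i+r_j)·cross = 17.5·-89.0000 = -1557.5000
edge 1: (15.5,2)→(17.5,6.5)  cross = 15.5·6.5 − 17.5·2 = 65.7500; (r_i+r_j)·cross = 33·65.7500 = 2169.7500
edge 2: (17.5,6.5)→(19,36.5)  cross = 17.5·36.5 − 19·6.5 = 515.2500; (r_i+r_j)·cross = 36.5·515.2500 = 18806.6250
edge 3: (19,36.5)→(11.5,37.5)  cross = 19·37.5 − 11.5·36.5 = 292.7500; (r_i+r_j)·cross = 30.5·292.7500 = 8928.8750
edge 4: (11.5,37.5)→(7.5,37.5)  cross = 11.5·37.5 − 7.5·37.5 = 150.0000; (r_i+r_j)·cross = 19·150.0000 = 2850.0000
edge 5: (7.5,37.5)→(4.5,35)  cross = 7.5·35 − 4.5·37.5 = 93.7500; (r_i+r_j)·cross = 12·93.7500 = 1125.0000
edge 6: (4.5,35)→(2.5,25.5)  cross = 4.5·25.5 − 2.5·35 = 27.2500; (r_i+r_j)·cross = 7·27.2500 = 190.7500
edge 7: (2.5,25.5)→(2,6)  cross = 2.5·6 − 2·25.5 = -36.0000; (r_i+r_j)·cross = 4.5·-36.0000 = -162.0000
Σcross = 1019.7500 → A = |Σcross|/2 = 509.8750 mm²
Σ(r_i+r_j)·cross = 32351.5000 → first moment M = |Σ|/6 = 5391.9167
R_c = M/A = 5391.9167/509.8750 = 10.5750 mm
θ = 307° = 5.358161 rad
V = θ·R_c·A = 5.358161·10.5750·509.8750 = 28890.757 mm³

Volume = 28890.757 mm³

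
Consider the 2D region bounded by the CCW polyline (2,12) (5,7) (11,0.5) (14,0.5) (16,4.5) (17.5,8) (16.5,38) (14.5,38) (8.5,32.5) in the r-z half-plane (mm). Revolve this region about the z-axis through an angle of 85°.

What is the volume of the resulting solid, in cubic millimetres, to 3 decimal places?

Profile (r,z), 9 vertices: (2,12) (5,7) (11,0.5) (14,0.5) (16,4.5) (17.5,8) (16.5,38) (14.5,38) (8.5,32.5)
edge 0: (2,12)→(5,7)  cross = 2·7 − 5·12 = -46.0000; (r_i+r_j)·cross = 7·-46.0000 = -322.0000
edge 1: (5,7)→(11,0.5)  cross = 5·0.5 − 11·7 = -74.5000; (r_i+r_j)·cross = 16·-74.5000 = -1192.0000
edge 2: (11,0.5)→(14,0.5)  cross = 11·0.5 − 14·0.5 = -1.5000; (r_i+r_j)·cross = 25·-1.5000 = -37.5000
edge 3: (14,0.5)→(16,4.5)  cross = 14·4.5 − 16·0.5 = 55.0000; (r_i+r_j)·cross = 30·55.0000 = 1650.0000
edge 4: (16,4.5)→(17.5,8)  cross = 16·8 − 17.5·4.5 = 49.2500; (r_i+r_j)·cross = 33.5·49.2500 = 1649.8750
edge 5: (17.5,8)→(16.5,38)  cross = 17.5·38 − 16.5·8 = 533.0000; (r_i+r_j)·cross = 34·533.0000 = 18122.0000
edge 6: (16.5,38)→(14.5,38)  cross = 16.5·38 − 14.5·38 = 76.0000; (r_i+r_j)·cross = 31·76.0000 = 2356.0000
edge 7: (14.5,38)→(8.5,32.5)  cross = 14.5·32.5 − 8.5·38 = 148.2500; (r_i+r_j)·cross = 23·148.2500 = 3409.7500
edge 8: (8.5,32.5)→(2,12)  cross = 8.5·12 − 2·32.5 = 37.0000; (r_i+r_j)·cross = 10.5·37.0000 = 388.5000
Σcross = 776.5000 → A = |Σcross|/2 = 388.2500 mm²
Σ(r_i+r_j)·cross = 26024.6250 → first moment M = |Σ|/6 = 4337.4375
R_c = M/A = 4337.4375/388.2500 = 11.1718 mm
θ = 85° = 1.483530 rad
V = θ·R_c·A = 1.483530·11.1718·388.2500 = 6434.718 mm³

Volume = 6434.718 mm³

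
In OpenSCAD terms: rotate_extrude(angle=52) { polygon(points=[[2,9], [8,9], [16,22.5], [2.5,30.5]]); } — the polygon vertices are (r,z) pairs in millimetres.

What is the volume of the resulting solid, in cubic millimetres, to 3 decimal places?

Profile (r,z), 4 vertices: (2,9) (8,9) (16,22.5) (2.5,30.5)
edge 0: (2,9)→(8,9)  cross = 2·9 − 8·9 = -54.0000; (r_i+r_j)·cross = 10·-54.0000 = -540.0000
edge 1: (8,9)→(16,22.5)  cross = 8·22.5 − 16·9 = 36.0000; (r_i+r_j)·cross = 24·36.0000 = 864.0000
edge 2: (16,22.5)→(2.5,30.5)  cross = 16·30.5 − 2.5·22.5 = 431.7500; (r_i+r_j)·cross = 18.5·431.7500 = 7987.3750
edge 3: (2.5,30.5)→(2,9)  cross = 2.5·9 − 2·30.5 = -38.5000; (r_i+r_j)·cross = 4.5·-38.5000 = -173.2500
Σcross = 375.2500 → A = |Σcross|/2 = 187.6250 mm²
Σ(r_i+r_j)·cross = 8138.1250 → first moment M = |Σ|/6 = 1356.3542
R_c = M/A = 1356.3542/187.6250 = 7.2291 mm
θ = 52° = 0.907571 rad
V = θ·R_c·A = 0.907571·7.2291·187.6250 = 1230.988 mm³

Volume = 1230.988 mm³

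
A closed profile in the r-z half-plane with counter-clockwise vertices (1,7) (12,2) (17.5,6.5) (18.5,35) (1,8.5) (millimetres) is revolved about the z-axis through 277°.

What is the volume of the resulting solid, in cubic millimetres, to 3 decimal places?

Volume = 16360.460 mm³

Profile (r,z), 5 vertices: (1,7) (12,2) (17.5,6.5) (18.5,35) (1,8.5)
edge 0: (1,7)→(12,2)  cross = 1·2 − 12·7 = -82.0000; (r_i+r_j)·cross = 13·-82.0000 = -1066.0000
edge 1: (12,2)→(17.5,6.5)  cross = 12·6.5 − 17.5·2 = 43.0000; (r_i+r_j)·cross = 29.5·43.0000 = 1268.5000
edge 2: (17.5,6.5)→(18.5,35)  cross = 17.5·35 − 18.5·6.5 = 492.2500; (r_i+r_j)·cross = 36·492.2500 = 17721.0000
edge 3: (18.5,35)→(1,8.5)  cross = 18.5·8.5 − 1·35 = 122.2500; (r_i+r_j)·cross = 19.5·122.2500 = 2383.8750
edge 4: (1,8.5)→(1,7)  cross = 1·7 − 1·8.5 = -1.5000; (r_i+r_j)·cross = 2·-1.5000 = -3.0000
Σcross = 574.0000 → A = |Σcross|/2 = 287.0000 mm²
Σ(r_i+r_j)·cross = 20304.3750 → first moment M = |Σ|/6 = 3384.0625
R_c = M/A = 3384.0625/287.0000 = 11.7912 mm
θ = 277° = 4.834562 rad
V = θ·R_c·A = 4.834562·11.7912·287.0000 = 16360.460 mm³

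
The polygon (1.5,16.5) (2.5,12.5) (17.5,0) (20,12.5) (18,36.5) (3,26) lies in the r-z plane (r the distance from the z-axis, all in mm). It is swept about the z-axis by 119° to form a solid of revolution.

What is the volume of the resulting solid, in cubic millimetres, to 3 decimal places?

Profile (r,z), 6 vertices: (1.5,16.5) (2.5,12.5) (17.5,0) (20,12.5) (18,36.5) (3,26)
edge 0: (1.5,16.5)→(2.5,12.5)  cross = 1.5·12.5 − 2.5·16.5 = -22.5000; (r_i+r_j)·cross = 4·-22.5000 = -90.0000
edge 1: (2.5,12.5)→(17.5,0)  cross = 2.5·0 − 17.5·12.5 = -218.7500; (r_i+r_j)·cross = 20·-218.7500 = -4375.0000
edge 2: (17.5,0)→(20,12.5)  cross = 17.5·12.5 − 20·0 = 218.7500; (r_i+r_j)·cross = 37.5·218.7500 = 8203.1250
edge 3: (20,12.5)→(18,36.5)  cross = 20·36.5 − 18·12.5 = 505.0000; (r_i+r_j)·cross = 38·505.0000 = 19190.0000
edge 4: (18,36.5)→(3,26)  cross = 18·26 − 3·36.5 = 358.5000; (r_i+r_j)·cross = 21·358.5000 = 7528.5000
edge 5: (3,26)→(1.5,16.5)  cross = 3·16.5 − 1.5·26 = 10.5000; (r_i+r_j)·cross = 4.5·10.5000 = 47.2500
Σcross = 851.5000 → A = |Σcross|/2 = 425.7500 mm²
Σ(r_i+r_j)·cross = 30503.8750 → first moment M = |Σ|/6 = 5083.9792
R_c = M/A = 5083.9792/425.7500 = 11.9412 mm
θ = 119° = 2.076942 rad
V = θ·R_c·A = 2.076942·11.9412·425.7500 = 10559.129 mm³

Volume = 10559.129 mm³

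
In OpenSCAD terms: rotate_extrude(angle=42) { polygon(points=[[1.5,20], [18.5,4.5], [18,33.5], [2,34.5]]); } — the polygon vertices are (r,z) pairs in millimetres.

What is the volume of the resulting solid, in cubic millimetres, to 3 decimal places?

Profile (r,z), 4 vertices: (1.5,20) (18.5,4.5) (18,33.5) (2,34.5)
edge 0: (1.5,20)→(18.5,4.5)  cross = 1.5·4.5 − 18.5·20 = -363.2500; (r_i+r_j)·cross = 20·-363.2500 = -7265.0000
edge 1: (18.5,4.5)→(18,33.5)  cross = 18.5·33.5 − 18·4.5 = 538.7500; (r_i+r_j)·cross = 36.5·538.7500 = 19664.3750
edge 2: (18,33.5)→(2,34.5)  cross = 18·34.5 − 2·33.5 = 554.0000; (r_i+r_j)·cross = 20·554.0000 = 11080.0000
edge 3: (2,34.5)→(1.5,20)  cross = 2·20 − 1.5·34.5 = -11.7500; (r_i+r_j)·cross = 3.5·-11.7500 = -41.1250
Σcross = 717.7500 → A = |Σcross|/2 = 358.8750 mm²
Σ(r_i+r_j)·cross = 23438.2500 → first moment M = |Σ|/6 = 3906.3750
R_c = M/A = 3906.3750/358.8750 = 10.8851 mm
θ = 42° = 0.733038 rad
V = θ·R_c·A = 0.733038·10.8851·358.8750 = 2863.522 mm³

Volume = 2863.522 mm³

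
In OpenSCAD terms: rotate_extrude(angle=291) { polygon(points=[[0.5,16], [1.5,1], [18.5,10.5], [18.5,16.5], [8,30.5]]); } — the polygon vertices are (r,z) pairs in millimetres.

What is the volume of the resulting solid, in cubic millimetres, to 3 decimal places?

Profile (r,z), 5 vertices: (0.5,16) (1.5,1) (18.5,10.5) (18.5,16.5) (8,30.5)
edge 0: (0.5,16)→(1.5,1)  cross = 0.5·1 − 1.5·16 = -23.5000; (r_i+r_j)·cross = 2·-23.5000 = -47.0000
edge 1: (1.5,1)→(18.5,10.5)  cross = 1.5·10.5 − 18.5·1 = -2.7500; (r_i+r_j)·cross = 20·-2.7500 = -55.0000
edge 2: (18.5,10.5)→(18.5,16.5)  cross = 18.5·16.5 − 18.5·10.5 = 111.0000; (r_i+r_j)·cross = 37·111.0000 = 4107.0000
edge 3: (18.5,16.5)→(8,30.5)  cross = 18.5·30.5 − 8·16.5 = 432.2500; (r_i+r_j)·cross = 26.5·432.2500 = 11454.6250
edge 4: (8,30.5)→(0.5,16)  cross = 8·16 − 0.5·30.5 = 112.7500; (r_i+r_j)·cross = 8.5·112.7500 = 958.3750
Σcross = 629.7500 → A = |Σcross|/2 = 314.8750 mm²
Σ(r_i+r_j)·cross = 16418.0000 → first moment M = |Σ|/6 = 2736.3333
R_c = M/A = 2736.3333/314.8750 = 8.6902 mm
θ = 291° = 5.078908 rad
V = θ·R_c·A = 5.078908·8.6902·314.8750 = 13897.586 mm³

Volume = 13897.586 mm³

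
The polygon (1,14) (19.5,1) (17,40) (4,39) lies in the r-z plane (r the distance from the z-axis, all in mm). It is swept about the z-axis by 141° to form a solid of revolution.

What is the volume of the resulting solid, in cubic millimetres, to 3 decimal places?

Volume = 13502.831 mm³

Profile (r,z), 4 vertices: (1,14) (19.5,1) (17,40) (4,39)
edge 0: (1,14)→(19.5,1)  cross = 1·1 − 19.5·14 = -272.0000; (r_i+r_j)·cross = 20.5·-272.0000 = -5576.0000
edge 1: (19.5,1)→(17,40)  cross = 19.5·40 − 17·1 = 763.0000; (r_i+r_j)·cross = 36.5·763.0000 = 27849.5000
edge 2: (17,40)→(4,39)  cross = 17·39 − 4·40 = 503.0000; (r_i+r_j)·cross = 21·503.0000 = 10563.0000
edge 3: (4,39)→(1,14)  cross = 4·14 − 1·39 = 17.0000; (r_i+r_j)·cross = 5·17.0000 = 85.0000
Σcross = 1011.0000 → A = |Σcross|/2 = 505.5000 mm²
Σ(r_i+r_j)·cross = 32921.5000 → first moment M = |Σ|/6 = 5486.9167
R_c = M/A = 5486.9167/505.5000 = 10.8544 mm
θ = 141° = 2.460914 rad
V = θ·R_c·A = 2.460914·10.8544·505.5000 = 13502.831 mm³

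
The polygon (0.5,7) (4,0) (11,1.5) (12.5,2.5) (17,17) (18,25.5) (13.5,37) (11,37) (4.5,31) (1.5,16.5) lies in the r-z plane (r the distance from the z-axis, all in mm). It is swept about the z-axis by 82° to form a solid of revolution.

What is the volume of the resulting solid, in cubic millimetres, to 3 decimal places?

Profile (r,z), 10 vertices: (0.5,7) (4,0) (11,1.5) (12.5,2.5) (17,17) (18,25.5) (13.5,37) (11,37) (4.5,31) (1.5,16.5)
edge 0: (0.5,7)→(4,0)  cross = 0.5·0 − 4·7 = -28.0000; (r_i+r_j)·cross = 4.5·-28.0000 = -126.0000
edge 1: (4,0)→(11,1.5)  cross = 4·1.5 − 11·0 = 6.0000; (r_i+r_j)·cross = 15·6.0000 = 90.0000
edge 2: (11,1.5)→(12.5,2.5)  cross = 11·2.5 − 12.5·1.5 = 8.7500; (r_i+r_j)·cross = 23.5·8.7500 = 205.6250
edge 3: (12.5,2.5)→(17,17)  cross = 12.5·17 − 17·2.5 = 170.0000; (r_i+r_j)·cross = 29.5·170.0000 = 5015.0000
edge 4: (17,17)→(18,25.5)  cross = 17·25.5 − 18·17 = 127.5000; (r_i+r_j)·cross = 35·127.5000 = 4462.5000
edge 5: (18,25.5)→(13.5,37)  cross = 18·37 − 13.5·25.5 = 321.7500; (r_i+r_j)·cross = 31.5·321.7500 = 10135.1250
edge 6: (13.5,37)→(11,37)  cross = 13.5·37 − 11·37 = 92.5000; (r_i+r_j)·cross = 24.5·92.5000 = 2266.2500
edge 7: (11,37)→(4.5,31)  cross = 11·31 − 4.5·37 = 174.5000; (r_i+r_j)·cross = 15.5·174.5000 = 2704.7500
edge 8: (4.5,31)→(1.5,16.5)  cross = 4.5·16.5 − 1.5·31 = 27.7500; (r_i+r_j)·cross = 6·27.7500 = 166.5000
edge 9: (1.5,16.5)→(0.5,7)  cross = 1.5·7 − 0.5·16.5 = 2.2500; (r_i+r_j)·cross = 2·2.2500 = 4.5000
Σcross = 903.0000 → A = |Σcross|/2 = 451.5000 mm²
Σ(r_i+r_j)·cross = 24924.2500 → first moment M = |Σ|/6 = 4154.0417
R_c = M/A = 4154.0417/451.5000 = 9.2005 mm
θ = 82° = 1.431170 rad
V = θ·R_c·A = 1.431170·9.2005·451.5000 = 5945.140 mm³

Volume = 5945.140 mm³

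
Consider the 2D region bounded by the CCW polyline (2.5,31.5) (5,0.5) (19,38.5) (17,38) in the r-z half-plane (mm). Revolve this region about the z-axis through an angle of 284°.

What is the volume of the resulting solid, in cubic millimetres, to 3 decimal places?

Volume = 11763.881 mm³

Profile (r,z), 4 vertices: (2.5,31.5) (5,0.5) (19,38.5) (17,38)
edge 0: (2.5,31.5)→(5,0.5)  cross = 2.5·0.5 − 5·31.5 = -156.2500; (r_i+r_j)·cross = 7.5·-156.2500 = -1171.8750
edge 1: (5,0.5)→(19,38.5)  cross = 5·38.5 − 19·0.5 = 183.0000; (r_i+r_j)·cross = 24·183.0000 = 4392.0000
edge 2: (19,38.5)→(17,38)  cross = 19·38 − 17·38.5 = 67.5000; (r_i+r_j)·cross = 36·67.5000 = 2430.0000
edge 3: (17,38)→(2.5,31.5)  cross = 17·31.5 − 2.5·38 = 440.5000; (r_i+r_j)·cross = 19.5·440.5000 = 8589.7500
Σcross = 534.7500 → A = |Σcross|/2 = 267.3750 mm²
Σ(r_i+r_j)·cross = 14239.8750 → first moment M = |Σ|/6 = 2373.3125
R_c = M/A = 2373.3125/267.3750 = 8.8763 mm
θ = 284° = 4.956735 rad
V = θ·R_c·A = 4.956735·8.8763·267.3750 = 11763.881 mm³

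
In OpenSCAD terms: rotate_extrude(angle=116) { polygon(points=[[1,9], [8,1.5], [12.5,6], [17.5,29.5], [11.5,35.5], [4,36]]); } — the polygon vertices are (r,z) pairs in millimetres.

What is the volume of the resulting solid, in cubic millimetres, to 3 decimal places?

Volume = 6840.261 mm³

Profile (r,z), 6 vertices: (1,9) (8,1.5) (12.5,6) (17.5,29.5) (11.5,35.5) (4,36)
edge 0: (1,9)→(8,1.5)  cross = 1·1.5 − 8·9 = -70.5000; (r_i+r_j)·cross = 9·-70.5000 = -634.5000
edge 1: (8,1.5)→(12.5,6)  cross = 8·6 − 12.5·1.5 = 29.2500; (r_i+r_j)·cross = 20.5·29.2500 = 599.6250
edge 2: (12.5,6)→(17.5,29.5)  cross = 12.5·29.5 − 17.5·6 = 263.7500; (r_i+r_j)·cross = 30·263.7500 = 7912.5000
edge 3: (17.5,29.5)→(11.5,35.5)  cross = 17.5·35.5 − 11.5·29.5 = 282.0000; (r_i+r_j)·cross = 29·282.0000 = 8178.0000
edge 4: (11.5,35.5)→(4,36)  cross = 11.5·36 − 4·35.5 = 272.0000; (r_i+r_j)·cross = 15.5·272.0000 = 4216.0000
edge 5: (4,36)→(1,9)  cross = 4·9 − 1·36 = 0.0000; (r_i+r_j)·cross = 5·0.0000 = 0.0000
Σcross = 776.5000 → A = |Σcross|/2 = 388.2500 mm²
Σ(r_i+r_j)·cross = 20271.6250 → first moment M = |Σ|/6 = 3378.6042
R_c = M/A = 3378.6042/388.2500 = 8.7021 mm
θ = 116° = 2.024582 rad
V = θ·R_c·A = 2.024582·8.7021·388.2500 = 6840.261 mm³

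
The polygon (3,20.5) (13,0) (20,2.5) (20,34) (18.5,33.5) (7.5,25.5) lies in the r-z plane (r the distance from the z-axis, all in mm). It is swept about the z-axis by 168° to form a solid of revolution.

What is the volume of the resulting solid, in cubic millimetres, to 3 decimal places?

Profile (r,z), 6 vertices: (3,20.5) (13,0) (20,2.5) (20,34) (18.5,33.5) (7.5,25.5)
edge 0: (3,20.5)→(13,0)  cross = 3·0 − 13·20.5 = -266.5000; (r_i+r_j)·cross = 16·-266.5000 = -4264.0000
edge 1: (13,0)→(20,2.5)  cross = 13·2.5 − 20·0 = 32.5000; (r_i+r_j)·cross = 33·32.5000 = 1072.5000
edge 2: (20,2.5)→(20,34)  cross = 20·34 − 20·2.5 = 630.0000; (r_i+r_j)·cross = 40·630.0000 = 25200.0000
edge 3: (20,34)→(18.5,33.5)  cross = 20·33.5 − 18.5·34 = 41.0000; (r_i+r_j)·cross = 38.5·41.0000 = 1578.5000
edge 4: (18.5,33.5)→(7.5,25.5)  cross = 18.5·25.5 − 7.5·33.5 = 220.5000; (r_i+r_j)·cross = 26·220.5000 = 5733.0000
edge 5: (7.5,25.5)→(3,20.5)  cross = 7.5·20.5 − 3·25.5 = 77.2500; (r_i+r_j)·cross = 10.5·77.2500 = 811.1250
Σcross = 734.7500 → A = |Σcross|/2 = 367.3750 mm²
Σ(r_i+r_j)·cross = 30131.1250 → first moment M = |Σ|/6 = 5021.8542
R_c = M/A = 5021.8542/367.3750 = 13.6696 mm
θ = 168° = 2.932153 rad
V = θ·R_c·A = 2.932153·13.6696·367.3750 = 14724.845 mm³

Volume = 14724.845 mm³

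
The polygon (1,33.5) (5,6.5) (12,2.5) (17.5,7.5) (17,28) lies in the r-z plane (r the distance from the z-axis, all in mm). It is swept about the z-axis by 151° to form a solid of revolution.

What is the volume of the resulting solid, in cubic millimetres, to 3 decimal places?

Volume = 9460.432 mm³

Profile (r,z), 5 vertices: (1,33.5) (5,6.5) (12,2.5) (17.5,7.5) (17,28)
edge 0: (1,33.5)→(5,6.5)  cross = 1·6.5 − 5·33.5 = -161.0000; (r_i+r_j)·cross = 6·-161.0000 = -966.0000
edge 1: (5,6.5)→(12,2.5)  cross = 5·2.5 − 12·6.5 = -65.5000; (r_i+r_j)·cross = 17·-65.5000 = -1113.5000
edge 2: (12,2.5)→(17.5,7.5)  cross = 12·7.5 − 17.5·2.5 = 46.2500; (r_i+r_j)·cross = 29.5·46.2500 = 1364.3750
edge 3: (17.5,7.5)→(17,28)  cross = 17.5·28 − 17·7.5 = 362.5000; (r_i+r_j)·cross = 34.5·362.5000 = 12506.2500
edge 4: (17,28)→(1,33.5)  cross = 17·33.5 − 1·28 = 541.5000; (r_i+r_j)·cross = 18·541.5000 = 9747.0000
Σcross = 723.7500 → A = |Σcross|/2 = 361.8750 mm²
Σ(r_i+r_j)·cross = 21538.1250 → first moment M = |Σ|/6 = 3589.6875
R_c = M/A = 3589.6875/361.8750 = 9.9197 mm
θ = 151° = 2.635447 rad
V = θ·R_c·A = 2.635447·9.9197·361.8750 = 9460.432 mm³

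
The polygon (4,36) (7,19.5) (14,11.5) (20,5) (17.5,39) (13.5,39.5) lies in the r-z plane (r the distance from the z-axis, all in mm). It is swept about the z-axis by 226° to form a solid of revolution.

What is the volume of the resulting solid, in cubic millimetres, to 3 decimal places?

Volume = 16710.966 mm³

Profile (r,z), 6 vertices: (4,36) (7,19.5) (14,11.5) (20,5) (17.5,39) (13.5,39.5)
edge 0: (4,36)→(7,19.5)  cross = 4·19.5 − 7·36 = -174.0000; (r_i+r_j)·cross = 11·-174.0000 = -1914.0000
edge 1: (7,19.5)→(14,11.5)  cross = 7·11.5 − 14·19.5 = -192.5000; (r_i+r_j)·cross = 21·-192.5000 = -4042.5000
edge 2: (14,11.5)→(20,5)  cross = 14·5 − 20·11.5 = -160.0000; (r_i+r_j)·cross = 34·-160.0000 = -5440.0000
edge 3: (20,5)→(17.5,39)  cross = 20·39 − 17.5·5 = 692.5000; (r_i+r_j)·cross = 37.5·692.5000 = 25968.7500
edge 4: (17.5,39)→(13.5,39.5)  cross = 17.5·39.5 − 13.5·39 = 164.7500; (r_i+r_j)·cross = 31·164.7500 = 5107.2500
edge 5: (13.5,39.5)→(4,36)  cross = 13.5·36 − 4·39.5 = 328.0000; (r_i+r_j)·cross = 17.5·328.0000 = 5740.0000
Σcross = 658.7500 → A = |Σcross|/2 = 329.3750 mm²
Σ(r_i+r_j)·cross = 25419.5000 → first moment M = |Σ|/6 = 4236.5833
R_c = M/A = 4236.5833/329.3750 = 12.8625 mm
θ = 226° = 3.944444 rad
V = θ·R_c·A = 3.944444·12.8625·329.3750 = 16710.966 mm³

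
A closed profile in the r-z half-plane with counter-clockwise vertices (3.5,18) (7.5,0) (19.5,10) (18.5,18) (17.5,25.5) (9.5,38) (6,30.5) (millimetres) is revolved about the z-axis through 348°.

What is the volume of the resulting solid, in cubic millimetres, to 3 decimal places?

Profile (r,z), 7 vertices: (3.5,18) (7.5,0) (19.5,10) (18.5,18) (17.5,25.5) (9.5,38) (6,30.5)
edge 0: (3.5,18)→(7.5,0)  cross = 3.5·0 − 7.5·18 = -135.0000; (r_i+r_j)·cross = 11·-135.0000 = -1485.0000
edge 1: (7.5,0)→(19.5,10)  cross = 7.5·10 − 19.5·0 = 75.0000; (r_i+r_j)·cross = 27·75.0000 = 2025.0000
edge 2: (19.5,10)→(18.5,18)  cross = 19.5·18 − 18.5·10 = 166.0000; (r_i+r_j)·cross = 38·166.0000 = 6308.0000
edge 3: (18.5,18)→(17.5,25.5)  cross = 18.5·25.5 − 17.5·18 = 156.7500; (r_i+r_j)·cross = 36·156.7500 = 5643.0000
edge 4: (17.5,25.5)→(9.5,38)  cross = 17.5·38 − 9.5·25.5 = 422.7500; (r_i+r_j)·cross = 27·422.7500 = 11414.2500
edge 5: (9.5,38)→(6,30.5)  cross = 9.5·30.5 − 6·38 = 61.7500; (r_i+r_j)·cross = 15.5·61.7500 = 957.1250
edge 6: (6,30.5)→(3.5,18)  cross = 6·18 − 3.5·30.5 = 1.2500; (r_i+r_j)·cross = 9.5·1.2500 = 11.8750
Σcross = 748.5000 → A = |Σcross|/2 = 374.2500 mm²
Σ(r_i+r_j)·cross = 24874.2500 → first moment M = |Σ|/6 = 4145.7083
R_c = M/A = 4145.7083/374.2500 = 11.0774 mm
θ = 348° = 6.073746 rad
V = θ·R_c·A = 6.073746·11.0774·374.2500 = 25179.979 mm³

Volume = 25179.979 mm³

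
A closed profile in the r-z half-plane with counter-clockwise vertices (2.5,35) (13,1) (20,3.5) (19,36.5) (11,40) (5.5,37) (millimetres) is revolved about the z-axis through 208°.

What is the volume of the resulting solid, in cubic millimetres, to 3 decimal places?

Volume = 20780.204 mm³

Profile (r,z), 6 vertices: (2.5,35) (13,1) (20,3.5) (19,36.5) (11,40) (5.5,37)
edge 0: (2.5,35)→(13,1)  cross = 2.5·1 − 13·35 = -452.5000; (r_i+r_j)·cross = 15.5·-452.5000 = -7013.7500
edge 1: (13,1)→(20,3.5)  cross = 13·3.5 − 20·1 = 25.5000; (r_i+r_j)·cross = 33·25.5000 = 841.5000
edge 2: (20,3.5)→(19,36.5)  cross = 20·36.5 − 19·3.5 = 663.5000; (r_i+r_j)·cross = 39·663.5000 = 25876.5000
edge 3: (19,36.5)→(11,40)  cross = 19·40 − 11·36.5 = 358.5000; (r_i+r_j)·cross = 30·358.5000 = 10755.0000
edge 4: (11,40)→(5.5,37)  cross = 11·37 − 5.5·40 = 187.0000; (r_i+r_j)·cross = 16.5·187.0000 = 3085.5000
edge 5: (5.5,37)→(2.5,35)  cross = 5.5·35 − 2.5·37 = 100.0000; (r_i+r_j)·cross = 8·100.0000 = 800.0000
Σcross = 882.0000 → A = |Σcross|/2 = 441.0000 mm²
Σ(r_i+r_j)·cross = 34344.7500 → first moment M = |Σ|/6 = 5724.1250
R_c = M/A = 5724.1250/441.0000 = 12.9799 mm
θ = 208° = 3.630285 rad
V = θ·R_c·A = 3.630285·12.9799·441.0000 = 20780.204 mm³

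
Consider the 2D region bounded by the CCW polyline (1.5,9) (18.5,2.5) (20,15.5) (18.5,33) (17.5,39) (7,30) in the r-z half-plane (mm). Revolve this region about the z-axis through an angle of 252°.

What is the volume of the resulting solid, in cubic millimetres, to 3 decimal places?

Volume = 23267.368 mm³

Profile (r,z), 6 vertices: (1.5,9) (18.5,2.5) (20,15.5) (18.5,33) (17.5,39) (7,30)
edge 0: (1.5,9)→(18.5,2.5)  cross = 1.5·2.5 − 18.5·9 = -162.7500; (r_i+r_j)·cross = 20·-162.7500 = -3255.0000
edge 1: (18.5,2.5)→(20,15.5)  cross = 18.5·15.5 − 20·2.5 = 236.7500; (r_i+r_j)·cross = 38.5·236.7500 = 9114.8750
edge 2: (20,15.5)→(18.5,33)  cross = 20·33 − 18.5·15.5 = 373.2500; (r_i+r_j)·cross = 38.5·373.2500 = 14370.1250
edge 3: (18.5,33)→(17.5,39)  cross = 18.5·39 − 17.5·33 = 144.0000; (r_i+r_j)·cross = 36·144.0000 = 5184.0000
edge 4: (17.5,39)→(7,30)  cross = 17.5·30 − 7·39 = 252.0000; (r_i+r_j)·cross = 24.5·252.0000 = 6174.0000
edge 5: (7,30)→(1.5,9)  cross = 7·9 − 1.5·30 = 18.0000; (r_i+r_j)·cross = 8.5·18.0000 = 153.0000
Σcross = 861.2500 → A = |Σcross|/2 = 430.6250 mm²
Σ(r_i+r_j)·cross = 31741.0000 → first moment M = |Σ|/6 = 5290.1667
R_c = M/A = 5290.1667/430.6250 = 12.2849 mm
θ = 252° = 4.398230 rad
V = θ·R_c·A = 4.398230·12.2849·430.6250 = 23267.368 mm³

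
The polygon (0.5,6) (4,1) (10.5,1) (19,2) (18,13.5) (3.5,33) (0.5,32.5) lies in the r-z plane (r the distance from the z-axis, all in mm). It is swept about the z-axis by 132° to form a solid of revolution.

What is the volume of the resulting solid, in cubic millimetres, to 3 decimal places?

Volume = 7736.421 mm³

Profile (r,z), 7 vertices: (0.5,6) (4,1) (10.5,1) (19,2) (18,13.5) (3.5,33) (0.5,32.5)
edge 0: (0.5,6)→(4,1)  cross = 0.5·1 − 4·6 = -23.5000; (r_i+r_j)·cross = 4.5·-23.5000 = -105.7500
edge 1: (4,1)→(10.5,1)  cross = 4·1 − 10.5·1 = -6.5000; (r_i+r_j)·cross = 14.5·-6.5000 = -94.2500
edge 2: (10.5,1)→(19,2)  cross = 10.5·2 − 19·1 = 2.0000; (r_i+r_j)·cross = 29.5·2.0000 = 59.0000
edge 3: (19,2)→(18,13.5)  cross = 19·13.5 − 18·2 = 220.5000; (r_i+r_j)·cross = 37·220.5000 = 8158.5000
edge 4: (18,13.5)→(3.5,33)  cross = 18·33 − 3.5·13.5 = 546.7500; (r_i+r_j)·cross = 21.5·546.7500 = 11755.1250
edge 5: (3.5,33)→(0.5,32.5)  cross = 3.5·32.5 − 0.5·33 = 97.2500; (r_i+r_j)·cross = 4·97.2500 = 389.0000
edge 6: (0.5,32.5)→(0.5,6)  cross = 0.5·6 − 0.5·32.5 = -13.2500; (r_i+r_j)·cross = 1·-13.2500 = -13.2500
Σcross = 823.2500 → A = |Σcross|/2 = 411.6250 mm²
Σ(r_i+r_j)·cross = 20148.3750 → first moment M = |Σ|/6 = 3358.0625
R_c = M/A = 3358.0625/411.6250 = 8.1581 mm
θ = 132° = 2.303835 rad
V = θ·R_c·A = 2.303835·8.1581·411.6250 = 7736.421 mm³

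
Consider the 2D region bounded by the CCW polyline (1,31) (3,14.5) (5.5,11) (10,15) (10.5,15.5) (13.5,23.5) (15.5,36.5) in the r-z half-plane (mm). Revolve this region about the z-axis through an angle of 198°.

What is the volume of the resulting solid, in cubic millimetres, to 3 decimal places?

Profile (r,z), 7 vertices: (1,31) (3,14.5) (5.5,11) (10,15) (10.5,15.5) (13.5,23.5) (15.5,36.5)
edge 0: (1,31)→(3,14.5)  cross = 1·14.5 − 3·31 = -78.5000; (r_i+r_j)·cross = 4·-78.5000 = -314.0000
edge 1: (3,14.5)→(5.5,11)  cross = 3·11 − 5.5·14.5 = -46.7500; (r_i+r_j)·cross = 8.5·-46.7500 = -397.3750
edge 2: (5.5,11)→(10,15)  cross = 5.5·15 − 10·11 = -27.5000; (r_i+r_j)·cross = 15.5·-27.5000 = -426.2500
edge 3: (10,15)→(10.5,15.5)  cross = 10·15.5 − 10.5·15 = -2.5000; (r_i+r_j)·cross = 20.5·-2.5000 = -51.2500
edge 4: (10.5,15.5)→(13.5,23.5)  cross = 10.5·23.5 − 13.5·15.5 = 37.5000; (r_i+r_j)·cross = 24·37.5000 = 900.0000
edge 5: (13.5,23.5)→(15.5,36.5)  cross = 13.5·36.5 − 15.5·23.5 = 128.5000; (r_i+r_j)·cross = 29·128.5000 = 3726.5000
edge 6: (15.5,36.5)→(1,31)  cross = 15.5·31 − 1·36.5 = 444.0000; (r_i+r_j)·cross = 16.5·444.0000 = 7326.0000
Σcross = 454.7500 → A = |Σcross|/2 = 227.3750 mm²
Σ(r_i+r_j)·cross = 10763.6250 → first moment M = |Σ|/6 = 1793.9375
R_c = M/A = 1793.9375/227.3750 = 7.8898 mm
θ = 198° = 3.455752 rad
V = θ·R_c·A = 3.455752·7.8898·227.3750 = 6199.403 mm³

Volume = 6199.403 mm³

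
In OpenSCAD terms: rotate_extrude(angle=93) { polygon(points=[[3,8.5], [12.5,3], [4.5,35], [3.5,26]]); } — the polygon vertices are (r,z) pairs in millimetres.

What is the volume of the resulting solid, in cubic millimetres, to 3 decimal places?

Profile (r,z), 4 vertices: (3,8.5) (12.5,3) (4.5,35) (3.5,26)
edge 0: (3,8.5)→(12.5,3)  cross = 3·3 − 12.5·8.5 = -97.2500; (r_i+r_j)·cross = 15.5·-97.2500 = -1507.3750
edge 1: (12.5,3)→(4.5,35)  cross = 12.5·35 − 4.5·3 = 424.0000; (r_i+r_j)·cross = 17·424.0000 = 7208.0000
edge 2: (4.5,35)→(3.5,26)  cross = 4.5·26 − 3.5·35 = -5.5000; (r_i+r_j)·cross = 8·-5.5000 = -44.0000
edge 3: (3.5,26)→(3,8.5)  cross = 3.5·8.5 − 3·26 = -48.2500; (r_i+r_j)·cross = 6.5·-48.2500 = -313.6250
Σcross = 273.0000 → A = |Σcross|/2 = 136.5000 mm²
Σ(r_i+r_j)·cross = 5343.0000 → first moment M = |Σ|/6 = 890.5000
R_c = M/A = 890.5000/136.5000 = 6.5238 mm
θ = 93° = 1.623156 rad
V = θ·R_c·A = 1.623156·6.5238·136.5000 = 1445.421 mm³

Volume = 1445.421 mm³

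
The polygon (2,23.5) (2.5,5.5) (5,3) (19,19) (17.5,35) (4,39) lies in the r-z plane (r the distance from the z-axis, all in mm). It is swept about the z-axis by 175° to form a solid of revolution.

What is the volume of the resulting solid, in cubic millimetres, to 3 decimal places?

Profile (r,z), 6 vertices: (2,23.5) (2.5,5.5) (5,3) (19,19) (17.5,35) (4,39)
edge 0: (2,23.5)→(2.5,5.5)  cross = 2·5.5 − 2.5·23.5 = -47.7500; (r_i+r_j)·cross = 4.5·-47.7500 = -214.8750
edge 1: (2.5,5.5)→(5,3)  cross = 2.5·3 − 5·5.5 = -20.0000; (r_i+r_j)·cross = 7.5·-20.0000 = -150.0000
edge 2: (5,3)→(19,19)  cross = 5·19 − 19·3 = 38.0000; (r_i+r_j)·cross = 24·38.0000 = 912.0000
edge 3: (19,19)→(17.5,35)  cross = 19·35 − 17.5·19 = 332.5000; (r_i+r_j)·cross = 36.5·332.5000 = 12136.2500
edge 4: (17.5,35)→(4,39)  cross = 17.5·39 − 4·35 = 542.5000; (r_i+r_j)·cross = 21.5·542.5000 = 11663.7500
edge 5: (4,39)→(2,23.5)  cross = 4·23.5 − 2·39 = 16.0000; (r_i+r_j)·cross = 6·16.0000 = 96.0000
Σcross = 861.2500 → A = |Σcross|/2 = 430.6250 mm²
Σ(r_i+r_j)·cross = 24443.1250 → first moment M = |Σ|/6 = 4073.8542
R_c = M/A = 4073.8542/430.6250 = 9.4603 mm
θ = 175° = 3.054326 rad
V = θ·R_c·A = 3.054326·9.4603·430.6250 = 12442.879 mm³

Volume = 12442.879 mm³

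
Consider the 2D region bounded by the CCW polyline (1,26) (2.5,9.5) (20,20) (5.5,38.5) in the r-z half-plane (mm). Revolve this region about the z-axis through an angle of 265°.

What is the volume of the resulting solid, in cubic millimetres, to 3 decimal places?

Volume = 10919.143 mm³

Profile (r,z), 4 vertices: (1,26) (2.5,9.5) (20,20) (5.5,38.5)
edge 0: (1,26)→(2.5,9.5)  cross = 1·9.5 − 2.5·26 = -55.5000; (r_i+r_j)·cross = 3.5·-55.5000 = -194.2500
edge 1: (2.5,9.5)→(20,20)  cross = 2.5·20 − 20·9.5 = -140.0000; (r_i+r_j)·cross = 22.5·-140.0000 = -3150.0000
edge 2: (20,20)→(5.5,38.5)  cross = 20·38.5 − 5.5·20 = 660.0000; (r_i+r_j)·cross = 25.5·660.0000 = 16830.0000
edge 3: (5.5,38.5)→(1,26)  cross = 5.5·26 − 1·38.5 = 104.5000; (r_i+r_j)·cross = 6.5·104.5000 = 679.2500
Σcross = 569.0000 → A = |Σcross|/2 = 284.5000 mm²
Σ(r_i+r_j)·cross = 14165.0000 → first moment M = |Σ|/6 = 2360.8333
R_c = M/A = 2360.8333/284.5000 = 8.2982 mm
θ = 265° = 4.625123 rad
V = θ·R_c·A = 4.625123·8.2982·284.5000 = 10919.143 mm³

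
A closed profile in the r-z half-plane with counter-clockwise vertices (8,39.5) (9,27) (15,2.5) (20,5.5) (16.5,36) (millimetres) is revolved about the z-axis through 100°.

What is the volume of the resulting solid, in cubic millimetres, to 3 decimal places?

Profile (r,z), 5 vertices: (8,39.5) (9,27) (15,2.5) (20,5.5) (16.5,36)
edge 0: (8,39.5)→(9,27)  cross = 8·27 − 9·39.5 = -139.5000; (r_i+r_j)·cross = 17·-139.5000 = -2371.5000
edge 1: (9,27)→(15,2.5)  cross = 9·2.5 − 15·27 = -382.5000; (r_i+r_j)·cross = 24·-382.5000 = -9180.0000
edge 2: (15,2.5)→(20,5.5)  cross = 15·5.5 − 20·2.5 = 32.5000; (r_i+r_j)·cross = 35·32.5000 = 1137.5000
edge 3: (20,5.5)→(16.5,36)  cross = 20·36 − 16.5·5.5 = 629.2500; (r_i+r_j)·cross = 36.5·629.2500 = 22967.6250
edge 4: (16.5,36)→(8,39.5)  cross = 16.5·39.5 − 8·36 = 363.7500; (r_i+r_j)·cross = 24.5·363.7500 = 8911.8750
Σcross = 503.5000 → A = |Σcross|/2 = 251.7500 mm²
Σ(r_i+r_j)·cross = 21465.5000 → first moment M = |Σ|/6 = 3577.5833
R_c = M/A = 3577.5833/251.7500 = 14.2109 mm
θ = 100° = 1.745329 rad
V = θ·R_c·A = 1.745329·14.2109·251.7500 = 6244.061 mm³

Volume = 6244.061 mm³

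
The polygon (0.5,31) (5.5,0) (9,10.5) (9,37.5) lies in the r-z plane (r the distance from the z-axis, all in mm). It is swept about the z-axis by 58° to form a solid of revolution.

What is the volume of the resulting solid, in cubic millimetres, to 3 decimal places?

Profile (r,z), 4 vertices: (0.5,31) (5.5,0) (9,10.5) (9,37.5)
edge 0: (0.5,31)→(5.5,0)  cross = 0.5·0 − 5.5·31 = -170.5000; (r_i+r_j)·cross = 6·-170.5000 = -1023.0000
edge 1: (5.5,0)→(9,10.5)  cross = 5.5·10.5 − 9·0 = 57.7500; (r_i+r_j)·cross = 14.5·57.7500 = 837.3750
edge 2: (9,10.5)→(9,37.5)  cross = 9·37.5 − 9·10.5 = 243.0000; (r_i+r_j)·cross = 18·243.0000 = 4374.0000
edge 3: (9,37.5)→(0.5,31)  cross = 9·31 − 0.5·37.5 = 260.2500; (r_i+r_j)·cross = 9.5·260.2500 = 2472.3750
Σcross = 390.5000 → A = |Σcross|/2 = 195.2500 mm²
Σ(r_i+r_j)·cross = 6660.7500 → first moment M = |Σ|/6 = 1110.1250
R_c = M/A = 1110.1250/195.2500 = 5.6857 mm
θ = 58° = 1.012291 rad
V = θ·R_c·A = 1.012291·5.6857·195.2500 = 1123.770 mm³

Volume = 1123.770 mm³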